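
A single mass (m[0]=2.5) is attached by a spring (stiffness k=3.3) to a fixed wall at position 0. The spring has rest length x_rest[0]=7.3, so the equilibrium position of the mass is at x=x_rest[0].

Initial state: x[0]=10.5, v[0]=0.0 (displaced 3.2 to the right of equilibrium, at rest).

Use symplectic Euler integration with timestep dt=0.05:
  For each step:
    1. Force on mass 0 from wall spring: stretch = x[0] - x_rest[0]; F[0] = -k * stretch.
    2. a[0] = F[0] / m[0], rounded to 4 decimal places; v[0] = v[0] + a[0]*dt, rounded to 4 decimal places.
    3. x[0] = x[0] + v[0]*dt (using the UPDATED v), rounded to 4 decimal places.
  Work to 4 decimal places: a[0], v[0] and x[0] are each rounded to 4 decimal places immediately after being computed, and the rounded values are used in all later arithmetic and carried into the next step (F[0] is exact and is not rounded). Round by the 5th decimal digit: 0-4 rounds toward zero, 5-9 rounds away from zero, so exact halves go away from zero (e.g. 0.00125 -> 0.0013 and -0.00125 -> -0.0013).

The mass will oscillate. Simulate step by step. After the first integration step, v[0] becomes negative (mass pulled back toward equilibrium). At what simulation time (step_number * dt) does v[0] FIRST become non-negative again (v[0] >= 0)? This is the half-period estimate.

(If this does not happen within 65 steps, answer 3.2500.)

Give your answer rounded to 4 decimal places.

Step 0: x=[10.5000] v=[0.0000]
Step 1: x=[10.4894] v=[-0.2112]
Step 2: x=[10.4683] v=[-0.4217]
Step 3: x=[10.4368] v=[-0.6308]
Step 4: x=[10.3949] v=[-0.8378]
Step 5: x=[10.3428] v=[-1.0421]
Step 6: x=[10.2807] v=[-1.2429]
Step 7: x=[10.2087] v=[-1.4396]
Step 8: x=[10.1271] v=[-1.6316]
Step 9: x=[10.0362] v=[-1.8182]
Step 10: x=[9.9363] v=[-1.9988]
Step 11: x=[9.8277] v=[-2.1728]
Step 12: x=[9.7107] v=[-2.3396]
Step 13: x=[9.5858] v=[-2.4987]
Step 14: x=[9.4533] v=[-2.6496]
Step 15: x=[9.3137] v=[-2.7917]
Step 16: x=[9.1675] v=[-2.9246]
Step 17: x=[9.0151] v=[-3.0479]
Step 18: x=[8.8570] v=[-3.1611]
Step 19: x=[8.6938] v=[-3.2639]
Step 20: x=[8.5260] v=[-3.3559]
Step 21: x=[8.3542] v=[-3.4368]
Step 22: x=[8.1789] v=[-3.5064]
Step 23: x=[8.0007] v=[-3.5644]
Step 24: x=[7.8202] v=[-3.6106]
Step 25: x=[7.6380] v=[-3.6449]
Step 26: x=[7.4546] v=[-3.6672]
Step 27: x=[7.2707] v=[-3.6774]
Step 28: x=[7.0869] v=[-3.6755]
Step 29: x=[6.9038] v=[-3.6614]
Step 30: x=[6.7220] v=[-3.6353]
Step 31: x=[6.5421] v=[-3.5972]
Step 32: x=[6.3647] v=[-3.5472]
Step 33: x=[6.1904] v=[-3.4855]
Step 34: x=[6.0198] v=[-3.4123]
Step 35: x=[5.8534] v=[-3.3278]
Step 36: x=[5.6918] v=[-3.2323]
Step 37: x=[5.5355] v=[-3.1262]
Step 38: x=[5.3850] v=[-3.0097]
Step 39: x=[5.2408] v=[-2.8833]
Step 40: x=[5.1034] v=[-2.7474]
Step 41: x=[4.9733] v=[-2.6024]
Step 42: x=[4.8509] v=[-2.4488]
Step 43: x=[4.7365] v=[-2.2872]
Step 44: x=[4.6306] v=[-2.1180]
Step 45: x=[4.5335] v=[-1.9418]
Step 46: x=[4.4455] v=[-1.7592]
Step 47: x=[4.3670] v=[-1.5708]
Step 48: x=[4.2981] v=[-1.3772]
Step 49: x=[4.2391] v=[-1.1791]
Step 50: x=[4.1902] v=[-0.9771]
Step 51: x=[4.1516] v=[-0.7719]
Step 52: x=[4.1234] v=[-0.5641]
Step 53: x=[4.1057] v=[-0.3544]
Step 54: x=[4.0985] v=[-0.1436]
Step 55: x=[4.1019] v=[0.0677]
First v>=0 after going negative at step 55, time=2.7500

Answer: 2.7500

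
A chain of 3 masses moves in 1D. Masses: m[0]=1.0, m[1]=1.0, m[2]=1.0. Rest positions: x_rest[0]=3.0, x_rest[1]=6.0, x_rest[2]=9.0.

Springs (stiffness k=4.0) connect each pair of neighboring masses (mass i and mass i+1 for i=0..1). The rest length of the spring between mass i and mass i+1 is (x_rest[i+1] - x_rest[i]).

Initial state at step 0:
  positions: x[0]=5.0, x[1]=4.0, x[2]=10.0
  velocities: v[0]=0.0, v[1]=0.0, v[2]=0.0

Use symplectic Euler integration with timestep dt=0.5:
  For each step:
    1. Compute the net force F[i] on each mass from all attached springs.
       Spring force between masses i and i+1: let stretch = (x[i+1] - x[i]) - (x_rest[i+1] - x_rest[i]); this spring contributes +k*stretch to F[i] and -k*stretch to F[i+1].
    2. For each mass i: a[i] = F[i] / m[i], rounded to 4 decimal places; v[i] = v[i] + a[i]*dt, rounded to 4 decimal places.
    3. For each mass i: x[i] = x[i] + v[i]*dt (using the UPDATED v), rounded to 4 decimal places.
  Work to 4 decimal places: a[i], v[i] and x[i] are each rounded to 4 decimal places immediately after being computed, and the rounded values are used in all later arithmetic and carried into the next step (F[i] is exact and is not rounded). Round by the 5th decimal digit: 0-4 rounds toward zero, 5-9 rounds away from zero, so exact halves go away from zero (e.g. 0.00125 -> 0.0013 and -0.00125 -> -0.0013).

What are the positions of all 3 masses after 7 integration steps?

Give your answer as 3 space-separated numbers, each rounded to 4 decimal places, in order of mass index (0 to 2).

Step 0: x=[5.0000 4.0000 10.0000] v=[0.0000 0.0000 0.0000]
Step 1: x=[1.0000 11.0000 7.0000] v=[-8.0000 14.0000 -6.0000]
Step 2: x=[4.0000 4.0000 11.0000] v=[6.0000 -14.0000 8.0000]
Step 3: x=[4.0000 4.0000 11.0000] v=[0.0000 0.0000 0.0000]
Step 4: x=[1.0000 11.0000 7.0000] v=[-6.0000 14.0000 -8.0000]
Step 5: x=[5.0000 4.0000 10.0000] v=[8.0000 -14.0000 6.0000]
Step 6: x=[5.0000 4.0000 10.0000] v=[0.0000 0.0000 0.0000]
Step 7: x=[1.0000 11.0000 7.0000] v=[-8.0000 14.0000 -6.0000]

Answer: 1.0000 11.0000 7.0000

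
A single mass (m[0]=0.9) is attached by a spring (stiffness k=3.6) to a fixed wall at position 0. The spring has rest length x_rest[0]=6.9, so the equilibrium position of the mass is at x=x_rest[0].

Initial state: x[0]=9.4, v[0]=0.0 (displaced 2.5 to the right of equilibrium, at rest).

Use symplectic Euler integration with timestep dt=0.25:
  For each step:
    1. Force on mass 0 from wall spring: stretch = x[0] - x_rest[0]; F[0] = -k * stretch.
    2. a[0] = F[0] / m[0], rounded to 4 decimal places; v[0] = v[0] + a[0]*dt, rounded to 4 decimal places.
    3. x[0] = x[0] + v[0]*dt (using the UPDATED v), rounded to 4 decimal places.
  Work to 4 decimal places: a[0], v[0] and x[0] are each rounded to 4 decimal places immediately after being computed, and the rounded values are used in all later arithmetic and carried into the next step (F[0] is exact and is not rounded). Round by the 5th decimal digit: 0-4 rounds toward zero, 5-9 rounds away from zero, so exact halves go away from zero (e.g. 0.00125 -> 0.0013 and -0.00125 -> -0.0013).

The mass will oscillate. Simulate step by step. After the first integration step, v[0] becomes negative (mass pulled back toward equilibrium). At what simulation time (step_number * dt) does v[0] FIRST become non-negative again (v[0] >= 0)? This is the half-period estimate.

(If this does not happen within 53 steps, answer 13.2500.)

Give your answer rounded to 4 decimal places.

Step 0: x=[9.4000] v=[0.0000]
Step 1: x=[8.7750] v=[-2.5000]
Step 2: x=[7.6813] v=[-4.3750]
Step 3: x=[6.3922] v=[-5.1563]
Step 4: x=[5.2301] v=[-4.6485]
Step 5: x=[4.4855] v=[-2.9786]
Step 6: x=[4.3445] v=[-0.5641]
Step 7: x=[4.8424] v=[1.9914]
First v>=0 after going negative at step 7, time=1.7500

Answer: 1.7500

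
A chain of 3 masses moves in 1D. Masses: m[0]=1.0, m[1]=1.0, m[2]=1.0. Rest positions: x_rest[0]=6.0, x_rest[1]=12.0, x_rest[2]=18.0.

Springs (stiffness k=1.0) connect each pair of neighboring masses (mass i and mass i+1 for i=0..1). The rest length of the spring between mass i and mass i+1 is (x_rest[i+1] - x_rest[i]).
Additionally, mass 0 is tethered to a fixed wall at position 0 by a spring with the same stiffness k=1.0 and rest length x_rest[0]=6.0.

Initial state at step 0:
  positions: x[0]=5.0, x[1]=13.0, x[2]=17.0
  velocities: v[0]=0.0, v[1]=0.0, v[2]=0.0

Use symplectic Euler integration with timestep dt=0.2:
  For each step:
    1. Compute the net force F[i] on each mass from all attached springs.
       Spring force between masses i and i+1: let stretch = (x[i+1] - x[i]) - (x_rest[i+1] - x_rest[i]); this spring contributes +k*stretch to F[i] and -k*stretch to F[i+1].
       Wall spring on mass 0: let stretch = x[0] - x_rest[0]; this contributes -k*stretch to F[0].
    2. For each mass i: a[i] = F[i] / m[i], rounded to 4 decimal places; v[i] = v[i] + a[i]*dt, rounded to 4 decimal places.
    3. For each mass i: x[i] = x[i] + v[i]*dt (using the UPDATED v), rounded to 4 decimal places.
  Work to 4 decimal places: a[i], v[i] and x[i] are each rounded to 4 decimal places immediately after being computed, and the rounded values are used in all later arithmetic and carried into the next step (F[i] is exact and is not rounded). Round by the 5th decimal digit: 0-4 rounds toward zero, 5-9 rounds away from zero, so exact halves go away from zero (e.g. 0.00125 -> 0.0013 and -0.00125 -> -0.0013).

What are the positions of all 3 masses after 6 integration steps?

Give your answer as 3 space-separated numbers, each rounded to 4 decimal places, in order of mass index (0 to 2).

Answer: 6.5654 10.8854 18.1033

Derivation:
Step 0: x=[5.0000 13.0000 17.0000] v=[0.0000 0.0000 0.0000]
Step 1: x=[5.1200 12.8400 17.0800] v=[0.6000 -0.8000 0.4000]
Step 2: x=[5.3440 12.5408 17.2304] v=[1.1200 -1.4960 0.7520]
Step 3: x=[5.6421 12.1413 17.4332] v=[1.4906 -1.9974 1.0141]
Step 4: x=[5.9745 11.6935 17.6643] v=[1.6620 -2.2389 1.1557]
Step 5: x=[6.2967 11.2558 17.8966] v=[1.6109 -2.1885 1.1615]
Step 6: x=[6.5654 10.8854 18.1033] v=[1.3434 -1.8522 1.0333]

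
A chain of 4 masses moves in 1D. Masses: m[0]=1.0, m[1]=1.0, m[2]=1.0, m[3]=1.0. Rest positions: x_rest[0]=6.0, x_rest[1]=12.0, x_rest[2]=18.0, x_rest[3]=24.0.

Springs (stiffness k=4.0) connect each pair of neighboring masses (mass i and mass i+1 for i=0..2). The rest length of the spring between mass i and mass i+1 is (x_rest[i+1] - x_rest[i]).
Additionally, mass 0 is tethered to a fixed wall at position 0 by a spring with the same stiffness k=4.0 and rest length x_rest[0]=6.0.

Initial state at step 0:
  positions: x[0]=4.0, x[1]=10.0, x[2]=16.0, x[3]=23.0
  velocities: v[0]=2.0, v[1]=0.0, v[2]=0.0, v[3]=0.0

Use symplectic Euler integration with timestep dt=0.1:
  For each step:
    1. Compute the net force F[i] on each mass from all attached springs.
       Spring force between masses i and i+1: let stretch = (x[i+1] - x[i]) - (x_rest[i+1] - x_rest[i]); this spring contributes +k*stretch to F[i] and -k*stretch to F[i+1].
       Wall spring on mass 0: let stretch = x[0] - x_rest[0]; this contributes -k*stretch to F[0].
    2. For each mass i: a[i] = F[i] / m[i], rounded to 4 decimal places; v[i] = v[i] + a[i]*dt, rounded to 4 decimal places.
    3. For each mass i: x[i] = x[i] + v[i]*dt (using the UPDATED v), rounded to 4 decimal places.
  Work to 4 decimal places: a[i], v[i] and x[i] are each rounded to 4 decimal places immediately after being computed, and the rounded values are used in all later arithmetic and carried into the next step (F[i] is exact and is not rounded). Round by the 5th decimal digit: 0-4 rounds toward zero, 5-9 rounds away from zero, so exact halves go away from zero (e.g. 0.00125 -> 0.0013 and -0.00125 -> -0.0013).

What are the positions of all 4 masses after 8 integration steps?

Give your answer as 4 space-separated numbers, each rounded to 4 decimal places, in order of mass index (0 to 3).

Step 0: x=[4.0000 10.0000 16.0000 23.0000] v=[2.0000 0.0000 0.0000 0.0000]
Step 1: x=[4.2800 10.0000 16.0400 22.9600] v=[2.8000 0.0000 0.4000 -0.4000]
Step 2: x=[4.6176 10.0128 16.1152 22.8832] v=[3.3760 0.1280 0.7520 -0.7680]
Step 3: x=[4.9863 10.0539 16.2170 22.7757] v=[3.6870 0.4109 1.0182 -1.0752]
Step 4: x=[5.3583 10.1388 16.3346 22.6458] v=[3.7195 0.8491 1.1764 -1.2987]
Step 5: x=[5.7071 10.2803 16.4569 22.5035] v=[3.4884 1.4152 1.2226 -1.4232]
Step 6: x=[6.0106 10.4860 16.5740 22.3593] v=[3.0348 2.0566 1.1706 -1.4418]
Step 7: x=[6.2527 10.7562 16.6790 22.2237] v=[2.4207 2.7016 1.0495 -1.3559]
Step 8: x=[6.4248 11.0831 16.7688 22.1063] v=[1.7210 3.2693 0.8983 -1.1738]

Answer: 6.4248 11.0831 16.7688 22.1063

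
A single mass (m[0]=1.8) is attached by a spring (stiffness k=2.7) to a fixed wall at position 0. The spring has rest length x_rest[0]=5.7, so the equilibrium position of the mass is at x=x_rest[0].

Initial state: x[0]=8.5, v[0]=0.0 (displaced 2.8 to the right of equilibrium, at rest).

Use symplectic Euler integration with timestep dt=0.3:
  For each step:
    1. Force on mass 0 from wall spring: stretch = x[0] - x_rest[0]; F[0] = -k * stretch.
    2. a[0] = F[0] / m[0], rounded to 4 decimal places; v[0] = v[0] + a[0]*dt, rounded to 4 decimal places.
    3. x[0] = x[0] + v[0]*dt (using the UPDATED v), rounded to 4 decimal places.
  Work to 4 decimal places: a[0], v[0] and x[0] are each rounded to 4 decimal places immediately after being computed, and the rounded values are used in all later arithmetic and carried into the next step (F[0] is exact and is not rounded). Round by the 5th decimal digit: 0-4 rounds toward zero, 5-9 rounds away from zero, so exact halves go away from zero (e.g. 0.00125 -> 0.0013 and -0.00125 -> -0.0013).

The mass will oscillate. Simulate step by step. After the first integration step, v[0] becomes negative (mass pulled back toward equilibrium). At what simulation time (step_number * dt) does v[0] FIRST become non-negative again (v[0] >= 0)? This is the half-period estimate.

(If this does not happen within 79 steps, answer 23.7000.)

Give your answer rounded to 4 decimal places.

Answer: 2.7000

Derivation:
Step 0: x=[8.5000] v=[0.0000]
Step 1: x=[8.1220] v=[-1.2600]
Step 2: x=[7.4170] v=[-2.3499]
Step 3: x=[6.4802] v=[-3.1226]
Step 4: x=[5.4381] v=[-3.4737]
Step 5: x=[4.4314] v=[-3.3558]
Step 6: x=[3.5959] v=[-2.7849]
Step 7: x=[3.0445] v=[-1.8380]
Step 8: x=[2.8516] v=[-0.6430]
Step 9: x=[3.0432] v=[0.6388]
First v>=0 after going negative at step 9, time=2.7000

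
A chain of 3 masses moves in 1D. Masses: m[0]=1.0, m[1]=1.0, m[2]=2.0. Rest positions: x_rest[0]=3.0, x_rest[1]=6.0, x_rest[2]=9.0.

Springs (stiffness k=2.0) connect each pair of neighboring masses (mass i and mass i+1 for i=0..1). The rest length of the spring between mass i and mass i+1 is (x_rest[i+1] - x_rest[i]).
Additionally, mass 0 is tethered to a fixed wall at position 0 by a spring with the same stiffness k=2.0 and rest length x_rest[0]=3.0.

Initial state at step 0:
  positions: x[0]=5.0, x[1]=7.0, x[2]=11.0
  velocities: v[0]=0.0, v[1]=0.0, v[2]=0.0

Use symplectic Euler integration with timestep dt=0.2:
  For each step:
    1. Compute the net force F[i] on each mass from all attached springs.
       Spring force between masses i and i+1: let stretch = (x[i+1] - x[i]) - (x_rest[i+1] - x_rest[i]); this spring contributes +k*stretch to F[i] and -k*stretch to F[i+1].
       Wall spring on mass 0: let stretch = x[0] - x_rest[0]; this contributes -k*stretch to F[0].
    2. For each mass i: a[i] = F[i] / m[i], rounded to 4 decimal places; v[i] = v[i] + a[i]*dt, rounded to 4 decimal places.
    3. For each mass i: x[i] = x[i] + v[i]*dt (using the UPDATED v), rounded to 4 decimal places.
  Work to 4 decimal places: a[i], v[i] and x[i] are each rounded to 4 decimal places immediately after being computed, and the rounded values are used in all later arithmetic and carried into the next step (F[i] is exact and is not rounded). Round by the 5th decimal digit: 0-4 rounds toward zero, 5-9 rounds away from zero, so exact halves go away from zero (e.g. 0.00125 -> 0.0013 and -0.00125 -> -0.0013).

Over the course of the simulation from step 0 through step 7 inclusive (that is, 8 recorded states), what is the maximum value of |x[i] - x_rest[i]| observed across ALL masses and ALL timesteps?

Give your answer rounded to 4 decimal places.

Step 0: x=[5.0000 7.0000 11.0000] v=[0.0000 0.0000 0.0000]
Step 1: x=[4.7600 7.1600 10.9600] v=[-1.2000 0.8000 -0.2000]
Step 2: x=[4.3312 7.4320 10.8880] v=[-2.1440 1.3600 -0.3600]
Step 3: x=[3.8040 7.7324 10.7978] v=[-2.6362 1.5021 -0.4512]
Step 4: x=[3.2867 7.9638 10.7049] v=[-2.5864 1.1569 -0.4643]
Step 5: x=[2.8807 8.0403 10.6224] v=[-2.0302 0.3825 -0.4125]
Step 6: x=[2.6570 7.9106 10.5566] v=[-1.1186 -0.6485 -0.3289]
Step 7: x=[2.6410 7.5723 10.5050] v=[-0.0800 -1.6915 -0.2581]
Max displacement = 2.0403

Answer: 2.0403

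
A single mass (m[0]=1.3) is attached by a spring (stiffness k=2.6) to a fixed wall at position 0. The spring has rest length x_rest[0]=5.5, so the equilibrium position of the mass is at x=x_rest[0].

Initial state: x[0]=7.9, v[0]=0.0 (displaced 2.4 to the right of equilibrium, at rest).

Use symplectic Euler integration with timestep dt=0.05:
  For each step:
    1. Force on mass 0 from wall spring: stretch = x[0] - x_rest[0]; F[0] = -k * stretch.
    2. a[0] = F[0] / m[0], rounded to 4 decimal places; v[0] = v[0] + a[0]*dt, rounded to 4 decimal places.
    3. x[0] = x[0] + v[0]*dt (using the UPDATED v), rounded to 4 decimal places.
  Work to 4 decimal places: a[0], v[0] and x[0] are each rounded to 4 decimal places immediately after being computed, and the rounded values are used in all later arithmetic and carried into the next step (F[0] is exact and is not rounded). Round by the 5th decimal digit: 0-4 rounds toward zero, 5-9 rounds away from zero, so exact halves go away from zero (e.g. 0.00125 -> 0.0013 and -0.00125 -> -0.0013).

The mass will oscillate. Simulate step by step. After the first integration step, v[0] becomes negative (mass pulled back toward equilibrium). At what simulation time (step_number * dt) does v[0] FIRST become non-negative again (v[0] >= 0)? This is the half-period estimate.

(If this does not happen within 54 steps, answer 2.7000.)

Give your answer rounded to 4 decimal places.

Step 0: x=[7.9000] v=[0.0000]
Step 1: x=[7.8880] v=[-0.2400]
Step 2: x=[7.8641] v=[-0.4788]
Step 3: x=[7.8283] v=[-0.7152]
Step 4: x=[7.7809] v=[-0.9480]
Step 5: x=[7.7221] v=[-1.1761]
Step 6: x=[7.6522] v=[-1.3983]
Step 7: x=[7.5715] v=[-1.6135]
Step 8: x=[7.4805] v=[-1.8207]
Step 9: x=[7.3796] v=[-2.0188]
Step 10: x=[7.2693] v=[-2.2068]
Step 11: x=[7.1501] v=[-2.3837]
Step 12: x=[7.0227] v=[-2.5487]
Step 13: x=[6.8877] v=[-2.7010]
Step 14: x=[6.7457] v=[-2.8398]
Step 15: x=[6.5975] v=[-2.9644]
Step 16: x=[6.4438] v=[-3.0742]
Step 17: x=[6.2854] v=[-3.1686]
Step 18: x=[6.1230] v=[-3.2471]
Step 19: x=[5.9575] v=[-3.3094]
Step 20: x=[5.7897] v=[-3.3552]
Step 21: x=[5.6205] v=[-3.3842]
Step 22: x=[5.4507] v=[-3.3963]
Step 23: x=[5.2811] v=[-3.3914]
Step 24: x=[5.1126] v=[-3.3695]
Step 25: x=[4.9461] v=[-3.3308]
Step 26: x=[4.7823] v=[-3.2754]
Step 27: x=[4.6221] v=[-3.2036]
Step 28: x=[4.4663] v=[-3.1158]
Step 29: x=[4.3157] v=[-3.0124]
Step 30: x=[4.1710] v=[-2.8940]
Step 31: x=[4.0329] v=[-2.7611]
Step 32: x=[3.9022] v=[-2.6144]
Step 33: x=[3.7795] v=[-2.4546]
Step 34: x=[3.6654] v=[-2.2826]
Step 35: x=[3.5604] v=[-2.0991]
Step 36: x=[3.4651] v=[-1.9051]
Step 37: x=[3.3800] v=[-1.7016]
Step 38: x=[3.3055] v=[-1.4896]
Step 39: x=[3.2420] v=[-1.2702]
Step 40: x=[3.1898] v=[-1.0444]
Step 41: x=[3.1491] v=[-0.8134]
Step 42: x=[3.1202] v=[-0.5783]
Step 43: x=[3.1032] v=[-0.3403]
Step 44: x=[3.0982] v=[-0.1006]
Step 45: x=[3.1052] v=[0.1396]
First v>=0 after going negative at step 45, time=2.2500

Answer: 2.2500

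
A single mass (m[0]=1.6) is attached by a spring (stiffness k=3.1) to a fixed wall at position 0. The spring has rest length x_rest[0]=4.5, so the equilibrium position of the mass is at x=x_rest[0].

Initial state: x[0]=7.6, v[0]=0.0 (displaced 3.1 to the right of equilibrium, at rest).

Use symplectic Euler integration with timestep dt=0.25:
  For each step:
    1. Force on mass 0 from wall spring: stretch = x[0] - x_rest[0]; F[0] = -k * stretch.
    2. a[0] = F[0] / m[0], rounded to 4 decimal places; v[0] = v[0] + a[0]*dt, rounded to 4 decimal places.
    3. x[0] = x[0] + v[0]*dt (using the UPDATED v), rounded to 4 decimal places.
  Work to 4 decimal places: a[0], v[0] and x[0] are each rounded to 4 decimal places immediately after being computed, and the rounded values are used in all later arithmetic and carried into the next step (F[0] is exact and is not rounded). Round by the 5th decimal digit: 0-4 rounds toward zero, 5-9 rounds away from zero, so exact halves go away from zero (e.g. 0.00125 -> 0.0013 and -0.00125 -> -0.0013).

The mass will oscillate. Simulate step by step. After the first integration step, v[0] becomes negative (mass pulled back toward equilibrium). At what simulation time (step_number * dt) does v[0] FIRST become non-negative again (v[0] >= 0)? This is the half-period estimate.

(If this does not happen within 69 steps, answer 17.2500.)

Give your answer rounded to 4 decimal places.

Answer: 2.2500

Derivation:
Step 0: x=[7.6000] v=[0.0000]
Step 1: x=[7.2246] v=[-1.5016]
Step 2: x=[6.5193] v=[-2.8213]
Step 3: x=[5.5695] v=[-3.7994]
Step 4: x=[4.4901] v=[-4.3175]
Step 5: x=[3.4119] v=[-4.3127]
Step 6: x=[2.4655] v=[-3.7857]
Step 7: x=[1.7654] v=[-2.8003]
Step 8: x=[1.3965] v=[-1.4757]
Step 9: x=[1.4034] v=[0.0276]
First v>=0 after going negative at step 9, time=2.2500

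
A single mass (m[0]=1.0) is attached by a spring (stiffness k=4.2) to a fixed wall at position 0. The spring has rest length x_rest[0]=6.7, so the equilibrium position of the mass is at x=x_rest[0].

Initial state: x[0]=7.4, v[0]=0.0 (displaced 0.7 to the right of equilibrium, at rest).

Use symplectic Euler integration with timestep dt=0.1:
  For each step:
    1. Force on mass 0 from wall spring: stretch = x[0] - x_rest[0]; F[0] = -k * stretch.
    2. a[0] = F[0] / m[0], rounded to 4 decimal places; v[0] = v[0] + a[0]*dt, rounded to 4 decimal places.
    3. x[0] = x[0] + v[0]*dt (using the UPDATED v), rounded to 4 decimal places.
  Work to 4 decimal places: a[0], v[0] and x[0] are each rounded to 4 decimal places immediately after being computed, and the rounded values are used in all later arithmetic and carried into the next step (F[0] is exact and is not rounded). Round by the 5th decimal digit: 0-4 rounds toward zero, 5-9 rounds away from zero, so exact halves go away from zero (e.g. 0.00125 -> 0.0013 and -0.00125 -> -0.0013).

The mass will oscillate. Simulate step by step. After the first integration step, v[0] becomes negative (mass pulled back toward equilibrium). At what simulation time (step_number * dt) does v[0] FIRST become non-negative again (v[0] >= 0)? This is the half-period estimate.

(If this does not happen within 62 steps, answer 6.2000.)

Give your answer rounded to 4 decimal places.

Answer: 1.6000

Derivation:
Step 0: x=[7.4000] v=[0.0000]
Step 1: x=[7.3706] v=[-0.2940]
Step 2: x=[7.3130] v=[-0.5757]
Step 3: x=[7.2297] v=[-0.8332]
Step 4: x=[7.1241] v=[-1.0557]
Step 5: x=[7.0007] v=[-1.2338]
Step 6: x=[6.8647] v=[-1.3601]
Step 7: x=[6.7218] v=[-1.4293]
Step 8: x=[6.5780] v=[-1.4385]
Step 9: x=[6.4393] v=[-1.3873]
Step 10: x=[6.3115] v=[-1.2778]
Step 11: x=[6.2000] v=[-1.1146]
Step 12: x=[6.1095] v=[-0.9046]
Step 13: x=[6.0438] v=[-0.6566]
Step 14: x=[6.0057] v=[-0.3810]
Step 15: x=[5.9968] v=[-0.0894]
Step 16: x=[6.0174] v=[0.2059]
First v>=0 after going negative at step 16, time=1.6000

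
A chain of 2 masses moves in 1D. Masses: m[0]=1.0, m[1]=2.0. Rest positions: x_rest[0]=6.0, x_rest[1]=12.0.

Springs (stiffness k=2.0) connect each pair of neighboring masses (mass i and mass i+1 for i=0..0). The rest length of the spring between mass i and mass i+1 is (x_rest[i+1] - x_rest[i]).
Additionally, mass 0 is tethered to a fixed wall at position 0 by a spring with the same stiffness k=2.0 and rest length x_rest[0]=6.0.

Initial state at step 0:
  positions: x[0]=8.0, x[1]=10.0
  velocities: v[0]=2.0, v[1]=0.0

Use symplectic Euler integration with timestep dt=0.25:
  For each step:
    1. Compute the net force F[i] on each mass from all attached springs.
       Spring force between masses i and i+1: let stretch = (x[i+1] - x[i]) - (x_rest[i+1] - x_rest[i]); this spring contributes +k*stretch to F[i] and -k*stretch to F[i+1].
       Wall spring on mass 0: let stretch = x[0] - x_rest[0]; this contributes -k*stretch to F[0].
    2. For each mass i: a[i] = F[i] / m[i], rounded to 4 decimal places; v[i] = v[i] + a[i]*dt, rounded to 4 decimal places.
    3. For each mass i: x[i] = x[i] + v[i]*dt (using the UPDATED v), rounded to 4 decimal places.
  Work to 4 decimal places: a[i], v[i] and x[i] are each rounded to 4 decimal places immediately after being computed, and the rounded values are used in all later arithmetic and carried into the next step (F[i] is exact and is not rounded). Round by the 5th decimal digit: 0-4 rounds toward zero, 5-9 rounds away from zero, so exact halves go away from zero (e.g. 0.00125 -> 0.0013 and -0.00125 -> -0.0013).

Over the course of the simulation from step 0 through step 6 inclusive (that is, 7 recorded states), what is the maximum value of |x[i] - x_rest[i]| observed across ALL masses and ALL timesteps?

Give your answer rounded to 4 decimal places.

Answer: 2.6788

Derivation:
Step 0: x=[8.0000 10.0000] v=[2.0000 0.0000]
Step 1: x=[7.7500 10.2500] v=[-1.0000 1.0000]
Step 2: x=[6.8438 10.7188] v=[-3.6250 1.8750]
Step 3: x=[5.5665 11.3204] v=[-5.1094 2.4063]
Step 4: x=[4.3126 11.9374] v=[-5.0157 2.4678]
Step 5: x=[3.4727 12.4528] v=[-3.3596 2.0616]
Step 6: x=[3.3212 12.7820] v=[-0.6059 1.3166]
Max displacement = 2.6788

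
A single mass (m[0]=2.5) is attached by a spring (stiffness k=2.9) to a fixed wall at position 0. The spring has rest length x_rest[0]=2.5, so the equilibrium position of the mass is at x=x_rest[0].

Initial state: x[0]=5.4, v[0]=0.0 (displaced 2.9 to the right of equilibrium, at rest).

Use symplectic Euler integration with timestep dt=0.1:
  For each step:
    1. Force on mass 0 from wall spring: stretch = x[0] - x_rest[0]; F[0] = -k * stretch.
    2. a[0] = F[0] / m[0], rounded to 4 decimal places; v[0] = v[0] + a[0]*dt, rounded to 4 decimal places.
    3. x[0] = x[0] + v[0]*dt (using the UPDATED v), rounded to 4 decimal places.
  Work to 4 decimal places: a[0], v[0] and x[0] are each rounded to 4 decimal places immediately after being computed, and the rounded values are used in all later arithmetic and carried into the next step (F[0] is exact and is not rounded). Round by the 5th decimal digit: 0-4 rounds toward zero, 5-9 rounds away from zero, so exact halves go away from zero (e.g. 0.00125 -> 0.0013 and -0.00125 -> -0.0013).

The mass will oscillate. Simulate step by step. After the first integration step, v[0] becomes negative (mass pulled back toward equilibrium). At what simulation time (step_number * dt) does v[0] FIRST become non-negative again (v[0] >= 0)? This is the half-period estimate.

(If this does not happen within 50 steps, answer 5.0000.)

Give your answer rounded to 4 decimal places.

Answer: 3.0000

Derivation:
Step 0: x=[5.4000] v=[0.0000]
Step 1: x=[5.3664] v=[-0.3364]
Step 2: x=[5.2995] v=[-0.6689]
Step 3: x=[5.2001] v=[-0.9936]
Step 4: x=[5.0694] v=[-1.3068]
Step 5: x=[4.9089] v=[-1.6049]
Step 6: x=[4.7205] v=[-1.8843]
Step 7: x=[4.5063] v=[-2.1419]
Step 8: x=[4.2688] v=[-2.3746]
Step 9: x=[4.0108] v=[-2.5798]
Step 10: x=[3.7353] v=[-2.7551]
Step 11: x=[3.4455] v=[-2.8984]
Step 12: x=[3.1447] v=[-3.0081]
Step 13: x=[2.8364] v=[-3.0829]
Step 14: x=[2.5242] v=[-3.1219]
Step 15: x=[2.2117] v=[-3.1247]
Step 16: x=[1.9026] v=[-3.0913]
Step 17: x=[1.6004] v=[-3.0220]
Step 18: x=[1.3086] v=[-2.9177]
Step 19: x=[1.0307] v=[-2.7795]
Step 20: x=[0.7698] v=[-2.6091]
Step 21: x=[0.5290] v=[-2.4084]
Step 22: x=[0.3110] v=[-2.1798]
Step 23: x=[0.1184] v=[-1.9259]
Step 24: x=[-0.0466] v=[-1.6496]
Step 25: x=[-0.1820] v=[-1.3542]
Step 26: x=[-0.2863] v=[-1.0431]
Step 27: x=[-0.3583] v=[-0.7199]
Step 28: x=[-0.3971] v=[-0.3883]
Step 29: x=[-0.4023] v=[-0.0522]
Step 30: x=[-0.3739] v=[0.2845]
First v>=0 after going negative at step 30, time=3.0000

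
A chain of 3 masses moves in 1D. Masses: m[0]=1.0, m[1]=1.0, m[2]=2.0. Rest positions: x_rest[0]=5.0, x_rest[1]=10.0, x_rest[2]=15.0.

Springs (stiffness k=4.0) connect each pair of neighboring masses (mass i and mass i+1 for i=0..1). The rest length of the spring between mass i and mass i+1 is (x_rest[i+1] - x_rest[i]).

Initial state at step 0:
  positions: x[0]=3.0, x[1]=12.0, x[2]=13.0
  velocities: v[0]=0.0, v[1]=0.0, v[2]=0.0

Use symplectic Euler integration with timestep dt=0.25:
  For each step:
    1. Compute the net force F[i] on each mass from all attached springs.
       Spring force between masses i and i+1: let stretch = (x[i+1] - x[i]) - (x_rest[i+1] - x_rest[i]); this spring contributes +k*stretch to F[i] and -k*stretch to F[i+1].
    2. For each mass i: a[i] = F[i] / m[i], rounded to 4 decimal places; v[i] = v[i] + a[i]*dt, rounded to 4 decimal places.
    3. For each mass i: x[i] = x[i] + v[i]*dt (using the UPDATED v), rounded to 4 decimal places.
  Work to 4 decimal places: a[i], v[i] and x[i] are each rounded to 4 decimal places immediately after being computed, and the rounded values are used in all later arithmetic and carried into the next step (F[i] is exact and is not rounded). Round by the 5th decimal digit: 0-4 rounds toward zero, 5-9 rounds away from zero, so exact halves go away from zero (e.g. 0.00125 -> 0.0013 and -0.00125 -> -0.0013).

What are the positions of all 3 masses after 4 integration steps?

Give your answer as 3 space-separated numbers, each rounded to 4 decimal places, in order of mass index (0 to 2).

Step 0: x=[3.0000 12.0000 13.0000] v=[0.0000 0.0000 0.0000]
Step 1: x=[4.0000 10.0000 13.5000] v=[4.0000 -8.0000 2.0000]
Step 2: x=[5.2500 7.3750 14.1875] v=[5.0000 -10.5000 2.7500]
Step 3: x=[5.7813 5.9219 14.6485] v=[2.1250 -5.8125 1.8438]
Step 4: x=[5.0977 6.6153 14.6436] v=[-2.7344 2.7735 -0.0195]

Answer: 5.0977 6.6153 14.6436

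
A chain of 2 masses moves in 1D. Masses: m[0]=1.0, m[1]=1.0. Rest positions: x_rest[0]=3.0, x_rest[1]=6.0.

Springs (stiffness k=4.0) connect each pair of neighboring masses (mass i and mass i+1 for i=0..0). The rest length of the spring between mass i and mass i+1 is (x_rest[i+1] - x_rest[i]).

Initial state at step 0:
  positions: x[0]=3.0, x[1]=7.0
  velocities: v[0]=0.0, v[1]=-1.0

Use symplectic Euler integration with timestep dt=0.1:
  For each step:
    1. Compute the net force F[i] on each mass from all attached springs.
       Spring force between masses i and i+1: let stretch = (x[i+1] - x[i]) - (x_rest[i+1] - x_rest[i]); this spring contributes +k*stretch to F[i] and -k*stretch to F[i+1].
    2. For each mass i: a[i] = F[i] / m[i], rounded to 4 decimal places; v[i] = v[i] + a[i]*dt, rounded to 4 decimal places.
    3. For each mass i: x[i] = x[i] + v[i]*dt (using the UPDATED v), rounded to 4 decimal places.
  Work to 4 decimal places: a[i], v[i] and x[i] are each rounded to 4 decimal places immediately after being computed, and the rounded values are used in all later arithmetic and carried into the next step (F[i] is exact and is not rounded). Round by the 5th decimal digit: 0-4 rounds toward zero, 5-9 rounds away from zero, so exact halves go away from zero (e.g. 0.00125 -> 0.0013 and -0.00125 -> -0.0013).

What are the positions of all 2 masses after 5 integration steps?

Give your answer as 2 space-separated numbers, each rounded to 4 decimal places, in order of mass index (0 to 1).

Answer: 3.4215 6.0785

Derivation:
Step 0: x=[3.0000 7.0000] v=[0.0000 -1.0000]
Step 1: x=[3.0400 6.8600] v=[0.4000 -1.4000]
Step 2: x=[3.1128 6.6872] v=[0.7280 -1.7280]
Step 3: x=[3.2086 6.4914] v=[0.9578 -1.9578]
Step 4: x=[3.3157 6.2843] v=[1.0709 -2.0709]
Step 5: x=[3.4215 6.0785] v=[1.0583 -2.0583]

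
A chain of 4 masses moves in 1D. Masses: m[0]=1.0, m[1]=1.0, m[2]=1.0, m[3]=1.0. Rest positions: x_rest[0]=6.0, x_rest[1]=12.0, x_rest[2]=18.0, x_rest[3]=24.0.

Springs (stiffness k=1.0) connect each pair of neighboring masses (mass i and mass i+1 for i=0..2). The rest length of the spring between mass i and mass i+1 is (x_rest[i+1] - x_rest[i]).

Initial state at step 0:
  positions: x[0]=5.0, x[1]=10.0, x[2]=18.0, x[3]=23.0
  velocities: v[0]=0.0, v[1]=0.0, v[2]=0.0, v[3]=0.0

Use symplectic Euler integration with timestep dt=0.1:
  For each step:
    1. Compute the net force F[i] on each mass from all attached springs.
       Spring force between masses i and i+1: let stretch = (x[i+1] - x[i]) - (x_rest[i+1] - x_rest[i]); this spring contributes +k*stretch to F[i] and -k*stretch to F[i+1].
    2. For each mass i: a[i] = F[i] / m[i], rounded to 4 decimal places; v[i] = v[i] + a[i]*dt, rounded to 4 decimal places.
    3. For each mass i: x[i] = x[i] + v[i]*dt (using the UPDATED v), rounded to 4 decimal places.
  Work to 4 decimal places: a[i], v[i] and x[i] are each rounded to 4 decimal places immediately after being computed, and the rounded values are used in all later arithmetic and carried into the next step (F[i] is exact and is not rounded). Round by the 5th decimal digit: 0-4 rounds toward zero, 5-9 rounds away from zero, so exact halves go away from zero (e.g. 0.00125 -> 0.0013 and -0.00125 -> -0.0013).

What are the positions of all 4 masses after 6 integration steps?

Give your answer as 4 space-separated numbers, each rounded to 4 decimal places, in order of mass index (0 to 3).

Step 0: x=[5.0000 10.0000 18.0000 23.0000] v=[0.0000 0.0000 0.0000 0.0000]
Step 1: x=[4.9900 10.0300 17.9700 23.0100] v=[-0.1000 0.3000 -0.3000 0.1000]
Step 2: x=[4.9704 10.0890 17.9110 23.0296] v=[-0.1960 0.5900 -0.5900 0.1960]
Step 3: x=[4.9420 10.1750 17.8250 23.0580] v=[-0.2841 0.8603 -0.8603 0.2841]
Step 4: x=[4.9059 10.2852 17.7148 23.0941] v=[-0.3608 1.1020 -1.1020 0.3608]
Step 5: x=[4.8636 10.4159 17.5841 23.1364] v=[-0.4229 1.3070 -1.3070 0.4229]
Step 6: x=[4.8168 10.5628 17.4372 23.1832] v=[-0.4677 1.4686 -1.4686 0.4677]

Answer: 4.8168 10.5628 17.4372 23.1832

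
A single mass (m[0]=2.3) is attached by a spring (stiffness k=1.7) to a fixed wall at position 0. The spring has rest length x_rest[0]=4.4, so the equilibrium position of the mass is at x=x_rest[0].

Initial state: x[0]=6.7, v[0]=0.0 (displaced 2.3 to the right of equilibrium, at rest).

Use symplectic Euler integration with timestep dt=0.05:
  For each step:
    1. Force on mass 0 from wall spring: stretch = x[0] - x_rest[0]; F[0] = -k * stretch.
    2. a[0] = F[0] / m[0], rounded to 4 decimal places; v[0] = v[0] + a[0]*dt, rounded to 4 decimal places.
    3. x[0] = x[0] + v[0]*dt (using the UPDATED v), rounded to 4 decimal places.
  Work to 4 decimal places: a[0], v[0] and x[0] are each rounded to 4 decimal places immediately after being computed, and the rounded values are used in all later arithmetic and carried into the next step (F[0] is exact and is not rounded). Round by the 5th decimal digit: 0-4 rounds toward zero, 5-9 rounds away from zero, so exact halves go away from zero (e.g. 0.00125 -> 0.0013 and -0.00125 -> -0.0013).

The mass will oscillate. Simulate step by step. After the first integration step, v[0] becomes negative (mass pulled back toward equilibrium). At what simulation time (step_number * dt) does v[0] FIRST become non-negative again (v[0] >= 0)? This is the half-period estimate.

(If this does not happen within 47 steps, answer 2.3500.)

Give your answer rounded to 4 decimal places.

Answer: 2.3500

Derivation:
Step 0: x=[6.7000] v=[0.0000]
Step 1: x=[6.6958] v=[-0.0850]
Step 2: x=[6.6873] v=[-0.1698]
Step 3: x=[6.6746] v=[-0.2543]
Step 4: x=[6.6577] v=[-0.3384]
Step 5: x=[6.6366] v=[-0.4218]
Step 6: x=[6.6114] v=[-0.5045]
Step 7: x=[6.5821] v=[-0.5862]
Step 8: x=[6.5488] v=[-0.6668]
Step 9: x=[6.5115] v=[-0.7462]
Step 10: x=[6.4703] v=[-0.8242]
Step 11: x=[6.4253] v=[-0.9007]
Step 12: x=[6.3765] v=[-0.9756]
Step 13: x=[6.3241] v=[-1.0486]
Step 14: x=[6.2681] v=[-1.1197]
Step 15: x=[6.2087] v=[-1.1887]
Step 16: x=[6.1459] v=[-1.2555]
Step 17: x=[6.0799] v=[-1.3200]
Step 18: x=[6.0108] v=[-1.3821]
Step 19: x=[5.9387] v=[-1.4416]
Step 20: x=[5.8638] v=[-1.4985]
Step 21: x=[5.7862] v=[-1.5526]
Step 22: x=[5.7060] v=[-1.6038]
Step 23: x=[5.6234] v=[-1.6521]
Step 24: x=[5.5385] v=[-1.6973]
Step 25: x=[5.4515] v=[-1.7394]
Step 26: x=[5.3626] v=[-1.7783]
Step 27: x=[5.2719] v=[-1.8139]
Step 28: x=[5.1796] v=[-1.8461]
Step 29: x=[5.0859] v=[-1.8749]
Step 30: x=[4.9909] v=[-1.9003]
Step 31: x=[4.8948] v=[-1.9221]
Step 32: x=[4.7978] v=[-1.9404]
Step 33: x=[4.7000] v=[-1.9551]
Step 34: x=[4.6017] v=[-1.9662]
Step 35: x=[4.5030] v=[-1.9737]
Step 36: x=[4.4041] v=[-1.9775]
Step 37: x=[4.3052] v=[-1.9777]
Step 38: x=[4.2065] v=[-1.9742]
Step 39: x=[4.1081] v=[-1.9671]
Step 40: x=[4.0103] v=[-1.9563]
Step 41: x=[3.9132] v=[-1.9419]
Step 42: x=[3.8170] v=[-1.9239]
Step 43: x=[3.7219] v=[-1.9024]
Step 44: x=[3.6280] v=[-1.8773]
Step 45: x=[3.5356] v=[-1.8488]
Step 46: x=[3.4448] v=[-1.8169]
Step 47: x=[3.3557] v=[-1.7816]
v[0] did not become non-negative within 47 steps; using fallback time=2.3500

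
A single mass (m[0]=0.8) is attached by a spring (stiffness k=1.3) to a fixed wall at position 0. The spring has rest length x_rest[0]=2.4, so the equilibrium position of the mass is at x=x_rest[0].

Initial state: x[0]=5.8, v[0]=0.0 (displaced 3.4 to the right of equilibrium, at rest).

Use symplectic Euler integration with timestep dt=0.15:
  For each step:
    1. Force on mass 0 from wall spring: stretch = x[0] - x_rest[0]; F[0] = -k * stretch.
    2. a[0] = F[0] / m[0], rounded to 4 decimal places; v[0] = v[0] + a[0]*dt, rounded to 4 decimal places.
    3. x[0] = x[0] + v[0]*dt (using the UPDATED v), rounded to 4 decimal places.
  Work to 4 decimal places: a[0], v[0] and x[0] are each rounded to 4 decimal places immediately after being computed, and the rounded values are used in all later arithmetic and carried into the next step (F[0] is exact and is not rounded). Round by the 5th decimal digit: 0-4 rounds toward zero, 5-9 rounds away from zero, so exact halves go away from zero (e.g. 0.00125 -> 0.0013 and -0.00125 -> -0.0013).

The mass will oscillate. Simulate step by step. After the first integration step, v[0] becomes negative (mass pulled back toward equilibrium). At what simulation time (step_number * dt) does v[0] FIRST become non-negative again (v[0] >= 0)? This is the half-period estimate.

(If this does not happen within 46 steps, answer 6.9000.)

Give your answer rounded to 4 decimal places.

Step 0: x=[5.8000] v=[0.0000]
Step 1: x=[5.6757] v=[-0.8288]
Step 2: x=[5.4316] v=[-1.6273]
Step 3: x=[5.0767] v=[-2.3663]
Step 4: x=[4.6239] v=[-3.0187]
Step 5: x=[4.0898] v=[-3.5608]
Step 6: x=[3.4939] v=[-3.9727]
Step 7: x=[2.8580] v=[-4.2393]
Step 8: x=[2.2054] v=[-4.3509]
Step 9: x=[1.5599] v=[-4.3035]
Step 10: x=[0.9451] v=[-4.0987]
Step 11: x=[0.3835] v=[-3.7441]
Step 12: x=[-0.1044] v=[-3.2526]
Step 13: x=[-0.5007] v=[-2.6421]
Step 14: x=[-0.7910] v=[-1.9351]
Step 15: x=[-0.9646] v=[-1.1573]
Step 16: x=[-1.0152] v=[-0.3372]
Step 17: x=[-0.9409] v=[0.4953]
First v>=0 after going negative at step 17, time=2.5500

Answer: 2.5500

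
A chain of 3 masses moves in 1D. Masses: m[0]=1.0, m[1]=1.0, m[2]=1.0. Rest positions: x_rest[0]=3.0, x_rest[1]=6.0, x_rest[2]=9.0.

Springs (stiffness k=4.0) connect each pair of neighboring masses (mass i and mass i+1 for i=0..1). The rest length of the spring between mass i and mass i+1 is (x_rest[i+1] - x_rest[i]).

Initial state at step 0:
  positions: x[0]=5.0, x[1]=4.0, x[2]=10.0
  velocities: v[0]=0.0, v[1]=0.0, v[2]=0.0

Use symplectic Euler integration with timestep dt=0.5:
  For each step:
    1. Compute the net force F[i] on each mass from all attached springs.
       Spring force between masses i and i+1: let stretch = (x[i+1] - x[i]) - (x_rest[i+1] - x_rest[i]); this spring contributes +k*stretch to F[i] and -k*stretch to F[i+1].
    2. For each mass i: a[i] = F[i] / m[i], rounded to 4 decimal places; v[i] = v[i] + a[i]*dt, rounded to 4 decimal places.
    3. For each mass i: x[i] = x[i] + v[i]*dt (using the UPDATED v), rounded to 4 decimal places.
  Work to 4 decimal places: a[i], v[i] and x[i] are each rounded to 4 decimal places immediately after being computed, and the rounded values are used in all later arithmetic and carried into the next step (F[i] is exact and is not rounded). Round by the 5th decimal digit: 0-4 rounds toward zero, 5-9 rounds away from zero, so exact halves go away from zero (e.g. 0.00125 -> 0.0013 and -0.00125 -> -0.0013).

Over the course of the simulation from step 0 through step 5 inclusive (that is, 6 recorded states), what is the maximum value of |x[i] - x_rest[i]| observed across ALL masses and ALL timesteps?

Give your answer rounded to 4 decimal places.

Step 0: x=[5.0000 4.0000 10.0000] v=[0.0000 0.0000 0.0000]
Step 1: x=[1.0000 11.0000 7.0000] v=[-8.0000 14.0000 -6.0000]
Step 2: x=[4.0000 4.0000 11.0000] v=[6.0000 -14.0000 8.0000]
Step 3: x=[4.0000 4.0000 11.0000] v=[0.0000 0.0000 0.0000]
Step 4: x=[1.0000 11.0000 7.0000] v=[-6.0000 14.0000 -8.0000]
Step 5: x=[5.0000 4.0000 10.0000] v=[8.0000 -14.0000 6.0000]
Max displacement = 5.0000

Answer: 5.0000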